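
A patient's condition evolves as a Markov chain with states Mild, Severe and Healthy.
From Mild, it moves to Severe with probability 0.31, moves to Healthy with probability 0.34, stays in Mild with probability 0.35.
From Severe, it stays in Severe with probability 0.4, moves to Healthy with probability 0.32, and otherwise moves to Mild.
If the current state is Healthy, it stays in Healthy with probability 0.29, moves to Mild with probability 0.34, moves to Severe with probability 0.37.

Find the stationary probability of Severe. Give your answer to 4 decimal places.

Let the stationary distribution be π with π = πP and π_1 + π_2 + π_3 = 1.
π_1 = 0.35·π_1 + 0.28·π_2 + 0.34·π_3
π_2 = 0.31·π_1 + 0.4·π_2 + 0.37·π_3
Solving with the normalization constraint gives π = (0.3215, 0.3616, 0.3169).
So the stationary probability of Severe is 0.3616.

0.3616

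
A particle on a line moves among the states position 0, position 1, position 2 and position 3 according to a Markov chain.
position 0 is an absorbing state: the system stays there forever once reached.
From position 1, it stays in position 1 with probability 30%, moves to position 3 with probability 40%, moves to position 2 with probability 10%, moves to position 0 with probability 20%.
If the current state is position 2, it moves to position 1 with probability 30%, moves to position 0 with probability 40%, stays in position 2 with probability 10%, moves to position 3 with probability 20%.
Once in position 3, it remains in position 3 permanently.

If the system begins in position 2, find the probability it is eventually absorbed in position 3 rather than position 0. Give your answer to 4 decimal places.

0.4333

Let h(s) be the probability of absorption at position 3 starting from transient state s. Then h(position 3) = 1 and h(position 0) = 0. By first-step analysis:
h(position 1) = 0.2·0 + 0.3·h(position 1) + 0.1·h(position 2) + 0.4·1
h(position 2) = 0.4·0 + 0.3·h(position 1) + 0.1·h(position 2) + 0.2·1
Solving: h(position 1) = 0.6333, h(position 2) = 0.4333.
Starting from position 2, the probability is 0.4333.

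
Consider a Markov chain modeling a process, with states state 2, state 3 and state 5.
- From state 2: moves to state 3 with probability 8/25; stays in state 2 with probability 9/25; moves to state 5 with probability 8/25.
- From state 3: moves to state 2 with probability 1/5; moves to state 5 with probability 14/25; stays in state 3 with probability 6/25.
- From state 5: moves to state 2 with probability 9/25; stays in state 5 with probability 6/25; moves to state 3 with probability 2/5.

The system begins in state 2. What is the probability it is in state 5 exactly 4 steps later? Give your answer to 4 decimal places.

0.3684

Propagate the distribution vector 4 steps from state 2.
After 0 steps: (1.0000, 0.0000, 0.0000)
After 1 step: (0.3600, 0.3200, 0.3200)
After 2 steps: (0.3088, 0.3200, 0.3712)
After 3 steps: (0.3088, 0.3241, 0.3671)
After 4 steps: (0.3081, 0.3234, 0.3684)
P(in state 5 after 4 steps) = 0.3684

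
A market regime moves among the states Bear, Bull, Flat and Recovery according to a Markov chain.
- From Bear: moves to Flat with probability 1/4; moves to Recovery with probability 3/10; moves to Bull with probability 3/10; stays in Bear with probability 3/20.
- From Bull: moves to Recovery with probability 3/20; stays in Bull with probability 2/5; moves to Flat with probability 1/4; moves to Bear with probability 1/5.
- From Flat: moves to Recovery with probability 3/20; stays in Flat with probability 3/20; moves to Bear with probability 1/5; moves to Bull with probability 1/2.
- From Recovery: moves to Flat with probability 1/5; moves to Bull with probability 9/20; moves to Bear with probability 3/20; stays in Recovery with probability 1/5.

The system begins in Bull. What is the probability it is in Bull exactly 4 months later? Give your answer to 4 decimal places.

Propagate the distribution vector 4 months from Bull.
After 0 months: (0.0000, 1.0000, 0.0000, 0.0000)
After 1 month: (0.2000, 0.4000, 0.2500, 0.1500)
After 2 months: (0.1825, 0.4125, 0.2175, 0.1875)
After 3 months: (0.1815, 0.4129, 0.2189, 0.1868)
After 4 months: (0.1816, 0.4131, 0.2188, 0.1866)
P(in Bull after 4 months) = 0.4131

0.4131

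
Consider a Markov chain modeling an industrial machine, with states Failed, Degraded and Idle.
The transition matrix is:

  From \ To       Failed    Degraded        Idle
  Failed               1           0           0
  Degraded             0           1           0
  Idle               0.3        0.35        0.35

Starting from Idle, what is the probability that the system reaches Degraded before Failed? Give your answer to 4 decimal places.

Let h(s) be the probability of absorption at Degraded starting from transient state s. Then h(Degraded) = 1 and h(Failed) = 0. By first-step analysis:
h(Idle) = 0.3·0 + 0.35·1 + 0.35·h(Idle)
Solving: h(Idle) = 0.5385.
Starting from Idle, the probability is 0.5385.

0.5385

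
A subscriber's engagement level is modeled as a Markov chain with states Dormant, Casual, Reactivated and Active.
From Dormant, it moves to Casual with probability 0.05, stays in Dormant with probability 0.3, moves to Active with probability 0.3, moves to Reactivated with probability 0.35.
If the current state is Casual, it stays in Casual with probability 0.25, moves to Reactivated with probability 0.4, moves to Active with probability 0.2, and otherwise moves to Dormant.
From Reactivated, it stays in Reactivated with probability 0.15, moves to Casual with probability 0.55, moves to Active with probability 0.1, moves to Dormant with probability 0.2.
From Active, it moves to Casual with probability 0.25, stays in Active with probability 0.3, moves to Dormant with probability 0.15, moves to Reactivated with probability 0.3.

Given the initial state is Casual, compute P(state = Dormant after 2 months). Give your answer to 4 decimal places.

Propagate the distribution vector 2 months from Casual.
After 0 months: (0.0000, 1.0000, 0.0000, 0.0000)
After 1 month: (0.1500, 0.2500, 0.4000, 0.2000)
After 2 months: (0.1925, 0.3400, 0.2725, 0.1950)
P(in Dormant after 2 months) = 0.1925

0.1925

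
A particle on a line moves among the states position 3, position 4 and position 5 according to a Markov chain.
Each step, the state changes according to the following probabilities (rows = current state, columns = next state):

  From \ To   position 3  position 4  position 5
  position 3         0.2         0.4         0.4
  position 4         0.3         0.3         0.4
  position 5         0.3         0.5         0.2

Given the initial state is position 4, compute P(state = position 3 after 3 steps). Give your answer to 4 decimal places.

0.2730

Propagate the distribution vector 3 steps from position 4.
After 0 steps: (0.0000, 1.0000, 0.0000)
After 1 step: (0.3000, 0.3000, 0.4000)
After 2 steps: (0.2700, 0.4100, 0.3200)
After 3 steps: (0.2730, 0.3910, 0.3360)
P(in position 3 after 3 steps) = 0.2730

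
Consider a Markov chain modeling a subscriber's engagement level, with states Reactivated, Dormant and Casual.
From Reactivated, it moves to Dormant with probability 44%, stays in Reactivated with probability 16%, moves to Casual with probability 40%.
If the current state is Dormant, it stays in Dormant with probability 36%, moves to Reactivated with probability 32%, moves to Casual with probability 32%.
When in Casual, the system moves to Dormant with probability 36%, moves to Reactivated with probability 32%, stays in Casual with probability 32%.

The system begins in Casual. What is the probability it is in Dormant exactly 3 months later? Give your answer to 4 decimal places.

Propagate the distribution vector 3 months from Casual.
After 0 months: (0.0000, 0.0000, 1.0000)
After 1 month: (0.3200, 0.3600, 0.3200)
After 2 months: (0.2688, 0.3856, 0.3456)
After 3 months: (0.2770, 0.3815, 0.3415)
P(in Dormant after 3 months) = 0.3815

0.3815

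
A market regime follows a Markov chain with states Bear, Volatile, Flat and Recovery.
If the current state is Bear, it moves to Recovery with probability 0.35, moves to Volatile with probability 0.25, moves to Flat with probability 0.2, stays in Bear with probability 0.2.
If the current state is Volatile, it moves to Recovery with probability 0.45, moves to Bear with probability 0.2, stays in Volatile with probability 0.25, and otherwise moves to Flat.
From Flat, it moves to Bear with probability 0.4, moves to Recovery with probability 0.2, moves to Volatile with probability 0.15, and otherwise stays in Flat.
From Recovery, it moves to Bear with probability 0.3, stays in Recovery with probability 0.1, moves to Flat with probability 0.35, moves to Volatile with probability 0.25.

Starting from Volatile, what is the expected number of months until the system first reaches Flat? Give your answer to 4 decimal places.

4.9455

Let t(s) be the expected number of months to first reach Flat from state s, with t(Flat) = 0. Conditioning on the first month:
t(Bear) = 1 + 0.2·t(Bear) + 0.25·t(Volatile) + 0.35·t(Recovery)
t(Volatile) = 1 + 0.2·t(Bear) + 0.25·t(Volatile) + 0.45·t(Recovery)
t(Recovery) = 1 + 0.3·t(Bear) + 0.25·t(Volatile) + 0.1·t(Recovery)
Solving: t(Bear) = 4.5455, t(Volatile) = 4.9455, t(Recovery) = 4.0000.
Expected months from Volatile to Flat: 4.9455.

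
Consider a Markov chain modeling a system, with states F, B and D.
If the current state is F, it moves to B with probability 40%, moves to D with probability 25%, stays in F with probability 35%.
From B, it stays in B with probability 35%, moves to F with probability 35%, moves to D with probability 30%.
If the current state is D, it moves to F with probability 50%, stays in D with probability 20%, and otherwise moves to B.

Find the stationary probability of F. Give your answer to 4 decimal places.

Let the stationary distribution be π with π = πP and π_1 + π_2 + π_3 = 1.
π_1 = 0.35·π_1 + 0.35·π_2 + 0.5·π_3
π_2 = 0.4·π_1 + 0.35·π_2 + 0.3·π_3
Solving with the normalization constraint gives π = (0.3883, 0.3567, 0.2551).
So the stationary probability of F is 0.3883.

0.3883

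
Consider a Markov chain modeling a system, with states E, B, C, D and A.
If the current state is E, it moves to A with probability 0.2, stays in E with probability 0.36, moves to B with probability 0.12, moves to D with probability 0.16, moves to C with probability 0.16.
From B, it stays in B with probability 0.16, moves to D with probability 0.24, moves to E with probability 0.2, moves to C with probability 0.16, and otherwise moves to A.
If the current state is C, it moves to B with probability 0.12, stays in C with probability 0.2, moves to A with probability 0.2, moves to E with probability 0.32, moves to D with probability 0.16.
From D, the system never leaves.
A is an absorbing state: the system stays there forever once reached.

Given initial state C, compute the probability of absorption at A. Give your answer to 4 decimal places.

0.5467

Let h(s) be the probability of absorption at A starting from transient state s. Then h(A) = 1 and h(D) = 0. By first-step analysis:
h(E) = 0.36·h(E) + 0.12·h(B) + 0.16·h(C) + 0.16·0 + 0.2·1
h(B) = 0.2·h(E) + 0.16·h(B) + 0.16·h(C) + 0.24·0 + 0.24·1
h(C) = 0.32·h(E) + 0.12·h(B) + 0.2·h(C) + 0.16·0 + 0.2·1
Solving: h(E) = 0.5467, h(B) = 0.5200, h(C) = 0.5467.
Starting from C, the probability is 0.5467.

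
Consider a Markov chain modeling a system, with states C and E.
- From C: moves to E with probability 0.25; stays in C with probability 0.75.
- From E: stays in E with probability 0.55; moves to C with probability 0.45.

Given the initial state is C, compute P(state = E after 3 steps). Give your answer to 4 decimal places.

Propagate the distribution vector 3 steps from C.
After 0 steps: (1.0000, 0.0000)
After 1 step: (0.7500, 0.2500)
After 2 steps: (0.6750, 0.3250)
After 3 steps: (0.6525, 0.3475)
P(in E after 3 steps) = 0.3475

0.3475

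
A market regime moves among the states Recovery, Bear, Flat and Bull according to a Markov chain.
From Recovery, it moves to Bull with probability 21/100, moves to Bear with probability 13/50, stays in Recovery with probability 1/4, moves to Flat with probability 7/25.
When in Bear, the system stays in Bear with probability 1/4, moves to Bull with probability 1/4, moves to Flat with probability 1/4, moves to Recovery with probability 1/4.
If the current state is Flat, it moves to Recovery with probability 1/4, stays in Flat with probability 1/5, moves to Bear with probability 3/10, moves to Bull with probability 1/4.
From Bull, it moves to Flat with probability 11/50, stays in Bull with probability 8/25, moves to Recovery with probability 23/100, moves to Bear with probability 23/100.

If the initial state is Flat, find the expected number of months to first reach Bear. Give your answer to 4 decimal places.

3.6748

Let t(s) be the expected number of months to first reach Bear from state s, with t(Bear) = 0. Conditioning on the first month:
t(Recovery) = 1 + 0.25·t(Recovery) + 0.28·t(Flat) + 0.21·t(Bull)
t(Flat) = 1 + 0.25·t(Recovery) + 0.2·t(Flat) + 0.25·t(Bull)
t(Bull) = 1 + 0.23·t(Recovery) + 0.22·t(Flat) + 0.32·t(Bull)
Solving: t(Recovery) = 3.8108, t(Flat) = 3.6748, t(Bull) = 3.9484.
Expected months from Flat to Bear: 3.6748.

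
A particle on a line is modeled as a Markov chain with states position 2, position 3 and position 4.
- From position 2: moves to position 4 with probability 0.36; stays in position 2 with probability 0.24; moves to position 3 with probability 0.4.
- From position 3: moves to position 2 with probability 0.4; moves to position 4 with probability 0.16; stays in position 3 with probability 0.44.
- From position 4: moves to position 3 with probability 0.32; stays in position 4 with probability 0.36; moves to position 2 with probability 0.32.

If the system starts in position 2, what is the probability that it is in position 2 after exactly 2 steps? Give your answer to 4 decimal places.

0.3328

Sum over the intermediate state after 1 step:
P = P(position 2→position 2)·P(position 2→position 2) + P(position 2→position 3)·P(position 3→position 2) + P(position 2→position 4)·P(position 4→position 2)
  = 0.24×0.24 + 0.4×0.4 + 0.36×0.32
  = 0.0576 + 0.1600 + 0.1152 = 0.3328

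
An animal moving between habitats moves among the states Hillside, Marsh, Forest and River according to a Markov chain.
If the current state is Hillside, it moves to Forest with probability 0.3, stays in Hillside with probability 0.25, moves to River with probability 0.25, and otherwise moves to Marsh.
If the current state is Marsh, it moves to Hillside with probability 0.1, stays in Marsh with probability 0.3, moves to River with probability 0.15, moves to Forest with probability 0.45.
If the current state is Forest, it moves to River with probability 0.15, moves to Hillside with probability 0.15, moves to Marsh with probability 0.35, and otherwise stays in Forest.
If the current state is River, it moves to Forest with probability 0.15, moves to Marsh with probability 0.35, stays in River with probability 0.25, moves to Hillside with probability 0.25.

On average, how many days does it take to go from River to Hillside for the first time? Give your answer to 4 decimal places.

Let t(s) be the expected number of days to first reach Hillside from state s, with t(Hillside) = 0. Conditioning on the first day:
t(Marsh) = 1 + 0.3·t(Marsh) + 0.45·t(Forest) + 0.15·t(River)
t(Forest) = 1 + 0.35·t(Marsh) + 0.35·t(Forest) + 0.15·t(River)
t(River) = 1 + 0.35·t(Marsh) + 0.15·t(Forest) + 0.25·t(River)
Solving: t(Marsh) = 6.9841, t(Forest) = 6.6667, t(River) = 5.9259.
Expected days from River to Hillside: 5.9259.

5.9259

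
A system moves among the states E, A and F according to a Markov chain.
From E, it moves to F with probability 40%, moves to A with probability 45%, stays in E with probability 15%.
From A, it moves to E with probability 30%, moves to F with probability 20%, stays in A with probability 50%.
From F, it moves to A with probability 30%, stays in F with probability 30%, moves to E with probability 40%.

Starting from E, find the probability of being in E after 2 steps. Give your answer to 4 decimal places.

Sum over the intermediate state after 1 step:
P = P(E→E)·P(E→E) + P(E→A)·P(A→E) + P(E→F)·P(F→E)
  = 0.15×0.15 + 0.45×0.3 + 0.4×0.4
  = 0.0225 + 0.1350 + 0.1600 = 0.3175

0.3175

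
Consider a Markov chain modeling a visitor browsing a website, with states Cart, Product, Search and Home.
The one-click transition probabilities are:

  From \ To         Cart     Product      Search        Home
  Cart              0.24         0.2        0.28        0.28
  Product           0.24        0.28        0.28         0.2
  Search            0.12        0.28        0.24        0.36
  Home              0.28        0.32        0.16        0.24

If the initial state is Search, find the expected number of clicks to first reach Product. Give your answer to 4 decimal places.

Let t(s) be the expected number of clicks to first reach Product from state s, with t(Product) = 0. Conditioning on the first click:
t(Cart) = 1 + 0.24·t(Cart) + 0.28·t(Search) + 0.28·t(Home)
t(Search) = 1 + 0.12·t(Cart) + 0.24·t(Search) + 0.36·t(Home)
t(Home) = 1 + 0.28·t(Cart) + 0.16·t(Search) + 0.24·t(Home)
Solving: t(Cart) = 3.9468, t(Search) = 3.6111, t(Home) = 3.5301.
Expected clicks from Search to Product: 3.6111.

3.6111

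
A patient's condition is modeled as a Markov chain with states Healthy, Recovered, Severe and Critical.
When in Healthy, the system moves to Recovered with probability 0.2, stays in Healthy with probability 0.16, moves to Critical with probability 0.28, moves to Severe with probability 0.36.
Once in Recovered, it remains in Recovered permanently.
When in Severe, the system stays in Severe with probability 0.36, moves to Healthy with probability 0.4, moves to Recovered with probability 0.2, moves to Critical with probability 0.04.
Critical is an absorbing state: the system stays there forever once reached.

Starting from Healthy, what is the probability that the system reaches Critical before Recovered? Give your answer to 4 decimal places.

Let h(s) be the probability of absorption at Critical starting from transient state s. Then h(Critical) = 1 and h(Recovered) = 0. By first-step analysis:
h(Healthy) = 0.16·h(Healthy) + 0.2·0 + 0.36·h(Severe) + 0.28·1
h(Severe) = 0.4·h(Healthy) + 0.2·0 + 0.36·h(Severe) + 0.04·1
Solving: h(Healthy) = 0.4919, h(Severe) = 0.3699.
Starting from Healthy, the probability is 0.4919.

0.4919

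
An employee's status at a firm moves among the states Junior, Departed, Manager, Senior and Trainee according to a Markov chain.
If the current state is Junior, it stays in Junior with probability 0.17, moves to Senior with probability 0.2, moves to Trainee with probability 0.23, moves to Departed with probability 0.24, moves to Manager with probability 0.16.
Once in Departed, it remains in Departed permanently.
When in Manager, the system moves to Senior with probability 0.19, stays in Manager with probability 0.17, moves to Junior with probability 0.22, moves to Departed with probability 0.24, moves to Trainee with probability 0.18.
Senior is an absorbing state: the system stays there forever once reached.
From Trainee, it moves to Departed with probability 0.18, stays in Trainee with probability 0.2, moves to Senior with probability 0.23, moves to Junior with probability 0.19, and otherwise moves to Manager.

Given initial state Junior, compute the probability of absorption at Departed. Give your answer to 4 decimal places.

Let h(s) be the probability of absorption at Departed starting from transient state s. Then h(Departed) = 1 and h(Senior) = 0. By first-step analysis:
h(Junior) = 0.17·h(Junior) + 0.24·1 + 0.16·h(Manager) + 0.2·0 + 0.23·h(Trainee)
h(Manager) = 0.22·h(Junior) + 0.24·1 + 0.17·h(Manager) + 0.19·0 + 0.18·h(Trainee)
h(Trainee) = 0.19·h(Junior) + 0.18·1 + 0.2·h(Manager) + 0.23·0 + 0.2·h(Trainee)
Solving: h(Junior) = 0.5259, h(Manager) = 0.5333, h(Trainee) = 0.4832.
Starting from Junior, the probability is 0.5259.

0.5259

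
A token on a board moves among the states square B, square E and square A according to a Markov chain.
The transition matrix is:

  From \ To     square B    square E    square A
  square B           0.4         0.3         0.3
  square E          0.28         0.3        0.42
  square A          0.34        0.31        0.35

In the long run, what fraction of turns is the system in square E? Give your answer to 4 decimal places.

0.3035

Let the stationary distribution be π with π = πP and π_1 + π_2 + π_3 = 1.
π_1 = 0.4·π_1 + 0.28·π_2 + 0.34·π_3
π_2 = 0.3·π_1 + 0.3·π_2 + 0.31·π_3
Solving with the normalization constraint gives π = (0.3423, 0.3035, 0.3541).
So the stationary probability of square E is 0.3035.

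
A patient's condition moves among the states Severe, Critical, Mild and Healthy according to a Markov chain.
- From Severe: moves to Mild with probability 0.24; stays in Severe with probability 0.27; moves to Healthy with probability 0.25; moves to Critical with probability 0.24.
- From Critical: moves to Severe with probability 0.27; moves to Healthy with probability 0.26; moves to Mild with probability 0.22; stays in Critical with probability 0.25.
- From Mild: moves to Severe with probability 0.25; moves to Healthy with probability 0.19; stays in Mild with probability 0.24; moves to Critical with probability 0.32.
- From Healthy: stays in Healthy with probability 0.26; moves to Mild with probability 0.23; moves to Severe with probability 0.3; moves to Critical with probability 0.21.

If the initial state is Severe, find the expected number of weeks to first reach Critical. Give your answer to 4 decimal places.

3.9704

Let t(s) be the expected number of weeks to first reach Critical from state s, with t(Critical) = 0. Conditioning on the first week:
t(Severe) = 1 + 0.27·t(Severe) + 0.24·t(Mild) + 0.25·t(Healthy)
t(Mild) = 1 + 0.25·t(Severe) + 0.24·t(Mild) + 0.19·t(Healthy)
t(Healthy) = 1 + 0.3·t(Severe) + 0.23·t(Mild) + 0.26·t(Healthy)
Solving: t(Severe) = 3.9704, t(Mild) = 3.6453, t(Healthy) = 4.0940.
Expected weeks from Severe to Critical: 3.9704.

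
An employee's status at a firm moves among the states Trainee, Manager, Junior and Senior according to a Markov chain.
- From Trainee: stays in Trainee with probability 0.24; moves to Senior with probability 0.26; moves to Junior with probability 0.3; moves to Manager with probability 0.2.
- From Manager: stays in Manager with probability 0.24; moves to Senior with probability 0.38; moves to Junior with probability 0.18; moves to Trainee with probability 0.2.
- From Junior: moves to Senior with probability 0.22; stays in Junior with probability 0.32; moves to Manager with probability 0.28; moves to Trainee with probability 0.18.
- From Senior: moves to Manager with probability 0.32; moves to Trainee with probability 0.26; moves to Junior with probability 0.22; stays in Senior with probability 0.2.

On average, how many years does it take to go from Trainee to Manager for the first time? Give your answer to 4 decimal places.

Let t(s) be the expected number of years to first reach Manager from state s, with t(Manager) = 0. Conditioning on the first year:
t(Trainee) = 1 + 0.24·t(Trainee) + 0.3·t(Junior) + 0.26·t(Senior)
t(Junior) = 1 + 0.18·t(Trainee) + 0.32·t(Junior) + 0.22·t(Senior)
t(Senior) = 1 + 0.26·t(Trainee) + 0.22·t(Junior) + 0.2·t(Senior)
Solving: t(Trainee) = 3.9826, t(Junior) = 3.6749, t(Senior) = 3.5549.
Expected years from Trainee to Manager: 3.9826.

3.9826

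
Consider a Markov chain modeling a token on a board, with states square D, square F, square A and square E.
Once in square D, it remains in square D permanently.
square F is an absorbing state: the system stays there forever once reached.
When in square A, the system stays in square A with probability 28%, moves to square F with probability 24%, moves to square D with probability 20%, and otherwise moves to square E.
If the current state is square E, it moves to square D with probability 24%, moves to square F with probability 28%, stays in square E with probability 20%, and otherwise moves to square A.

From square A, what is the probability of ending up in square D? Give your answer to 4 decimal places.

0.4566

Let h(s) be the probability of absorption at square D starting from transient state s. Then h(square D) = 1 and h(square F) = 0. By first-step analysis:
h(square A) = 0.2·1 + 0.24·0 + 0.28·h(square A) + 0.28·h(square E)
h(square E) = 0.24·1 + 0.28·0 + 0.28·h(square A) + 0.2·h(square E)
Solving: h(square A) = 0.4566, h(square E) = 0.4598.
Starting from square A, the probability is 0.4566.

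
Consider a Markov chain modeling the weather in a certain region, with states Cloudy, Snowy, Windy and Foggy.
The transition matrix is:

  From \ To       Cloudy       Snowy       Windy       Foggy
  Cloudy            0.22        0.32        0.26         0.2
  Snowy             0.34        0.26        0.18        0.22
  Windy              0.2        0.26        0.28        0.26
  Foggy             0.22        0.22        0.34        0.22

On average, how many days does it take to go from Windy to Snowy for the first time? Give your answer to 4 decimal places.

3.8020

Let t(s) be the expected number of days to first reach Snowy from state s, with t(Snowy) = 0. Conditioning on the first day:
t(Cloudy) = 1 + 0.22·t(Cloudy) + 0.26·t(Windy) + 0.2·t(Foggy)
t(Windy) = 1 + 0.2·t(Cloudy) + 0.28·t(Windy) + 0.26·t(Foggy)
t(Foggy) = 1 + 0.22·t(Cloudy) + 0.34·t(Windy) + 0.22·t(Foggy)
Solving: t(Cloudy) = 3.5606, t(Windy) = 3.8020, t(Foggy) = 3.9436.
Expected days from Windy to Snowy: 3.8020.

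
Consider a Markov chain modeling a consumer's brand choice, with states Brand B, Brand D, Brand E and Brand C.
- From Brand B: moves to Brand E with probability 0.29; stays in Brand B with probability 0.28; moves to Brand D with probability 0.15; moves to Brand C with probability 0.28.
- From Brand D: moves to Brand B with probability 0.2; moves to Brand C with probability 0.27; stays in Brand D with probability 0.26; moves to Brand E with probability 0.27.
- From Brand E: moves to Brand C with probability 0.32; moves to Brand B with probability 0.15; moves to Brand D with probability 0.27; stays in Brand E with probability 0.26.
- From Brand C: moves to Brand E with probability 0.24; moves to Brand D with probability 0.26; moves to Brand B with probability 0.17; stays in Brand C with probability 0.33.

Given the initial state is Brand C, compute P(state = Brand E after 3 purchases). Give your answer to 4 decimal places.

0.2621

Propagate the distribution vector 3 purchases from Brand C.
After 0 purchases: (0.0000, 0.0000, 0.0000, 1.0000)
After 1 purchase: (0.1700, 0.2600, 0.2400, 0.3300)
After 2 purchases: (0.1917, 0.2437, 0.2611, 0.3035)
After 3 purchases: (0.1932, 0.2415, 0.2621, 0.3032)
P(in Brand E after 3 purchases) = 0.2621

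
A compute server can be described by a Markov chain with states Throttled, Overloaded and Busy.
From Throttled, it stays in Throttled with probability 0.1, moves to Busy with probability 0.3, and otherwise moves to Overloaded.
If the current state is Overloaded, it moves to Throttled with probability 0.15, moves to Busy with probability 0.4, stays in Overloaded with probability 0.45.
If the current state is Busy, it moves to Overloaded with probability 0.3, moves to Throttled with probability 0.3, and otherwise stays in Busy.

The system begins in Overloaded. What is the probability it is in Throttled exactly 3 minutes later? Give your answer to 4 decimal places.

0.1976

Propagate the distribution vector 3 minutes from Overloaded.
After 0 minutes: (0.0000, 1.0000, 0.0000)
After 1 minute: (0.1500, 0.4500, 0.4000)
After 2 minutes: (0.2025, 0.4125, 0.3850)
After 3 minutes: (0.1976, 0.4226, 0.3798)
P(in Throttled after 3 minutes) = 0.1976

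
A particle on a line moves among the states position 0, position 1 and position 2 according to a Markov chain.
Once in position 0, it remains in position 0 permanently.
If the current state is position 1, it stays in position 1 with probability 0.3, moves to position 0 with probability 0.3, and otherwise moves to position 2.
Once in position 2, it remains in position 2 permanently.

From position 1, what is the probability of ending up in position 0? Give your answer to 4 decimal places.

Let h(s) be the probability of absorption at position 0 starting from transient state s. Then h(position 0) = 1 and h(position 2) = 0. By first-step analysis:
h(position 1) = 0.3·1 + 0.3·h(position 1) + 0.4·0
Solving: h(position 1) = 0.4286.
Starting from position 1, the probability is 0.4286.

0.4286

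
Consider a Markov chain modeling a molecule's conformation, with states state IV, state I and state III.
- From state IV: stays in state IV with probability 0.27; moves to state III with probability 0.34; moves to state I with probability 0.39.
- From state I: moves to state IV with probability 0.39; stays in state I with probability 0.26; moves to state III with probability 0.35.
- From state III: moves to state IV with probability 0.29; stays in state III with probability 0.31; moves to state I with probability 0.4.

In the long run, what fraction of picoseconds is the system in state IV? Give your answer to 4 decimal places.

Let the stationary distribution be π with π = πP and π_1 + π_2 + π_3 = 1.
π_1 = 0.27·π_1 + 0.39·π_2 + 0.29·π_3
π_2 = 0.39·π_1 + 0.26·π_2 + 0.4·π_3
Solving with the normalization constraint gives π = (0.3184, 0.3481, 0.3335).
So the stationary probability of state IV is 0.3184.

0.3184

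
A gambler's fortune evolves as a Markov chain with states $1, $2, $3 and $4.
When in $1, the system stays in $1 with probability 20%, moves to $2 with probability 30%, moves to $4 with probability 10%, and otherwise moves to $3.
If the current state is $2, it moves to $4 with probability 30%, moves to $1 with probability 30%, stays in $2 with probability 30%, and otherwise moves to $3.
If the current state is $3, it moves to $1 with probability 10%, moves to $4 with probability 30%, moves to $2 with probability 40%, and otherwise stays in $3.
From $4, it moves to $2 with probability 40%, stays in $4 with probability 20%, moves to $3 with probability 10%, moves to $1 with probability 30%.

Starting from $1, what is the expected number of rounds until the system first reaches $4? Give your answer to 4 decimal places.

4.6415

Let t(s) be the expected number of rounds to first reach $4 from state s, with t($4) = 0. Conditioning on the first round:
t($1) = 1 + 0.2·t($1) + 0.3·t($2) + 0.4·t($3)
t($2) = 1 + 0.3·t($1) + 0.3·t($2) + 0.1·t($3)
t($3) = 1 + 0.1·t($1) + 0.4·t($2) + 0.2·t($3)
Solving: t($1) = 4.6415, t($2) = 3.9623, t($3) = 3.8113.
Expected rounds from $1 to $4: 4.6415.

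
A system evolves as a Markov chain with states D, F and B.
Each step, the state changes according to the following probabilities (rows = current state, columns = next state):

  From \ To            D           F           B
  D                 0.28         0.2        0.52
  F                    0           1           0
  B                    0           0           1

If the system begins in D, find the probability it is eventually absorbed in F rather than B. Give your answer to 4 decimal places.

0.2778

Let h(s) be the probability of absorption at F starting from transient state s. Then h(F) = 1 and h(B) = 0. By first-step analysis:
h(D) = 0.28·h(D) + 0.2·1 + 0.52·0
Solving: h(D) = 0.2778.
Starting from D, the probability is 0.2778.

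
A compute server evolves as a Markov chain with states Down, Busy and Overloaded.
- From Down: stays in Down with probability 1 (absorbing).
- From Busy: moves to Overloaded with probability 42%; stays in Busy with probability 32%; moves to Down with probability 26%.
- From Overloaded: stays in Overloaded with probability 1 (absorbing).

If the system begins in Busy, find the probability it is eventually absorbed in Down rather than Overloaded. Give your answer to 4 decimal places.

Let h(s) be the probability of absorption at Down starting from transient state s. Then h(Down) = 1 and h(Overloaded) = 0. By first-step analysis:
h(Busy) = 0.26·1 + 0.32·h(Busy) + 0.42·0
Solving: h(Busy) = 0.3824.
Starting from Busy, the probability is 0.3824.

0.3824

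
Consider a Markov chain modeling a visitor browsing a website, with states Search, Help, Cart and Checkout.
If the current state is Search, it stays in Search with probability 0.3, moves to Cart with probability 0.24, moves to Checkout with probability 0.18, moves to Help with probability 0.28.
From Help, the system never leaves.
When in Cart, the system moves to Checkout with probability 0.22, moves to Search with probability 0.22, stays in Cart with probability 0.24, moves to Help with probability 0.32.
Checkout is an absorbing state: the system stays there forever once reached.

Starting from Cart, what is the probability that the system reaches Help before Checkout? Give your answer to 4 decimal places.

0.5960

Let h(s) be the probability of absorption at Help starting from transient state s. Then h(Help) = 1 and h(Checkout) = 0. By first-step analysis:
h(Search) = 0.3·h(Search) + 0.28·1 + 0.24·h(Cart) + 0.18·0
h(Cart) = 0.22·h(Search) + 0.32·1 + 0.24·h(Cart) + 0.22·0
Solving: h(Search) = 0.6043, h(Cart) = 0.5960.
Starting from Cart, the probability is 0.5960.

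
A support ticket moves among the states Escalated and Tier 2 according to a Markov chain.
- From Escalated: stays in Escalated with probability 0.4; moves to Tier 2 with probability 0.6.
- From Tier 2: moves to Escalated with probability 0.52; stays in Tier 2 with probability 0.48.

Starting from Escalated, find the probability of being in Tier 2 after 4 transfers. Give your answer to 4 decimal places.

0.5356

Propagate the distribution vector 4 transfers from Escalated.
After 0 transfers: (1.0000, 0.0000)
After 1 transfer: (0.4000, 0.6000)
After 2 transfers: (0.4720, 0.5280)
After 3 transfers: (0.4634, 0.5366)
After 4 transfers: (0.4644, 0.5356)
P(in Tier 2 after 4 transfers) = 0.5356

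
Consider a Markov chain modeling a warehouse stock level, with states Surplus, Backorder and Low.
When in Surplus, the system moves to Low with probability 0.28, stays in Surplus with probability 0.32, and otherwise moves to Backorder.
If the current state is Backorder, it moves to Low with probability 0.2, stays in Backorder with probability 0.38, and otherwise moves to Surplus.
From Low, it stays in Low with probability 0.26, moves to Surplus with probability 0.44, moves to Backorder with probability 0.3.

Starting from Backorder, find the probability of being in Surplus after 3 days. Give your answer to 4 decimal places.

Propagate the distribution vector 3 days from Backorder.
After 0 days: (0.0000, 1.0000, 0.0000)
After 1 day: (0.4200, 0.3800, 0.2000)
After 2 days: (0.3820, 0.3724, 0.2456)
After 3 days: (0.3867, 0.3680, 0.2453)
P(in Surplus after 3 days) = 0.3867

0.3867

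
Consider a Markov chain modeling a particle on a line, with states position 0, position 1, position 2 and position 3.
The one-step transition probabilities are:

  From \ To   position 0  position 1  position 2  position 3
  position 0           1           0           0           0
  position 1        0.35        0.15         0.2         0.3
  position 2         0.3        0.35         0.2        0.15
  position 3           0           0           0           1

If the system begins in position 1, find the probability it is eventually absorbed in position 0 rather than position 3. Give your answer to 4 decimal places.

0.5574

Let h(s) be the probability of absorption at position 0 starting from transient state s. Then h(position 0) = 1 and h(position 3) = 0. By first-step analysis:
h(position 1) = 0.35·1 + 0.15·h(position 1) + 0.2·h(position 2) + 0.3·0
h(position 2) = 0.3·1 + 0.35·h(position 1) + 0.2·h(position 2) + 0.15·0
Solving: h(position 1) = 0.5574, h(position 2) = 0.6189.
Starting from position 1, the probability is 0.5574.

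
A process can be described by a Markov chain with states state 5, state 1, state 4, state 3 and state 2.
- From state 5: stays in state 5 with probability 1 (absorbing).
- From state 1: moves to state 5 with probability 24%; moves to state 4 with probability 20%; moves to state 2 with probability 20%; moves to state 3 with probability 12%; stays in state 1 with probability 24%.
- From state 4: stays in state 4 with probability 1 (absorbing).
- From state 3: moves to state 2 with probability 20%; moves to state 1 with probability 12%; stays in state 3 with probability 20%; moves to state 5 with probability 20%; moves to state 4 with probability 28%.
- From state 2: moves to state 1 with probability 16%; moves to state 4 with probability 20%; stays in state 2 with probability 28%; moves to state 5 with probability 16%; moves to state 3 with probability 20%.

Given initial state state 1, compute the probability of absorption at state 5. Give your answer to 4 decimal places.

0.5055

Let h(s) be the probability of absorption at state 5 starting from transient state s. Then h(state 5) = 1 and h(state 4) = 0. By first-step analysis:
h(state 1) = 0.24·1 + 0.24·h(state 1) + 0.2·0 + 0.12·h(state 3) + 0.2·h(state 2)
h(state 3) = 0.2·1 + 0.12·h(state 1) + 0.28·0 + 0.2·h(state 3) + 0.2·h(state 2)
h(state 2) = 0.16·1 + 0.16·h(state 1) + 0.2·0 + 0.2·h(state 3) + 0.28·h(state 2)
Solving: h(state 1) = 0.5055, h(state 3) = 0.4400, h(state 2) = 0.4568.
Starting from state 1, the probability is 0.5055.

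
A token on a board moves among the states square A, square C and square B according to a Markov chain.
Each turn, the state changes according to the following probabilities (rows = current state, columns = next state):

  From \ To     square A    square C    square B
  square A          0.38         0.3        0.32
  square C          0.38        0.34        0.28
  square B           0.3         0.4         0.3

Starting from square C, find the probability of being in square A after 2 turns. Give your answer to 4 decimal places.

Sum over the intermediate state after 1 turn:
P = P(square C→square A)·P(square A→square A) + P(square C→square C)·P(square C→square A) + P(square C→square B)·P(square B→square A)
  = 0.38×0.38 + 0.34×0.38 + 0.28×0.3
  = 0.1444 + 0.1292 + 0.0840 = 0.3576

0.3576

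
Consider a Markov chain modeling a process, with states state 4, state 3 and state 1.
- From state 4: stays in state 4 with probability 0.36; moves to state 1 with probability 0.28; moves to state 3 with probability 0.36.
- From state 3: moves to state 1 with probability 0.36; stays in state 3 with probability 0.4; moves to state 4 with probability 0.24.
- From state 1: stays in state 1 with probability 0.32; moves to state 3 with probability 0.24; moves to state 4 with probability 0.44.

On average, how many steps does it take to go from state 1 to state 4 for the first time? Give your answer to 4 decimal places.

2.6119

Let t(s) be the expected number of steps to first reach state 4 from state s, with t(state 4) = 0. Conditioning on the first step:
t(state 3) = 1 + 0.4·t(state 3) + 0.36·t(state 1)
t(state 1) = 1 + 0.24·t(state 3) + 0.32·t(state 1)
Solving: t(state 3) = 3.2338, t(state 1) = 2.6119.
Expected steps from state 1 to state 4: 2.6119.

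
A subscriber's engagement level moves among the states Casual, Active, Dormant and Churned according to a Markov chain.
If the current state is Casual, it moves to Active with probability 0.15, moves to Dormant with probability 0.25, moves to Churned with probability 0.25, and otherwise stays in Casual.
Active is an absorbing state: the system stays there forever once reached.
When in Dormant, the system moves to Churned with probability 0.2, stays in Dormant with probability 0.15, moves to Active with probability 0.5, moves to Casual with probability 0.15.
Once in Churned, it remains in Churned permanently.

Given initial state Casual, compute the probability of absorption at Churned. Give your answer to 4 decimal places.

0.5097

Let h(s) be the probability of absorption at Churned starting from transient state s. Then h(Churned) = 1 and h(Active) = 0. By first-step analysis:
h(Casual) = 0.35·h(Casual) + 0.15·0 + 0.25·h(Dormant) + 0.25·1
h(Dormant) = 0.15·h(Casual) + 0.5·0 + 0.15·h(Dormant) + 0.2·1
Solving: h(Casual) = 0.5097, h(Dormant) = 0.3252.
Starting from Casual, the probability is 0.5097.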